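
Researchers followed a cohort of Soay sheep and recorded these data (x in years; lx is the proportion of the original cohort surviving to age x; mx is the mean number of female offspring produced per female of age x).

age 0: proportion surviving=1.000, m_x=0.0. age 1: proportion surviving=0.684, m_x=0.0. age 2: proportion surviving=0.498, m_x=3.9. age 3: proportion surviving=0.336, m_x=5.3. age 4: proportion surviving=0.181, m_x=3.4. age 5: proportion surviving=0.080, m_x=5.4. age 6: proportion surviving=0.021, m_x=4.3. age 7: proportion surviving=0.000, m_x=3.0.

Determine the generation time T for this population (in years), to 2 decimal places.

2.96

lx·mx: 0, 0, 1.9422, 1.7808, 0.6154, 0.432, 0.0903, 0 → R0 = 4.8607
x·lx·mx: 0, 0, 3.8844, 5.3424, 2.4616, 2.16, 0.5418, 0 → Σ = 14.3902
T = 14.3902 / 4.8607 = 2.96052… → 2.96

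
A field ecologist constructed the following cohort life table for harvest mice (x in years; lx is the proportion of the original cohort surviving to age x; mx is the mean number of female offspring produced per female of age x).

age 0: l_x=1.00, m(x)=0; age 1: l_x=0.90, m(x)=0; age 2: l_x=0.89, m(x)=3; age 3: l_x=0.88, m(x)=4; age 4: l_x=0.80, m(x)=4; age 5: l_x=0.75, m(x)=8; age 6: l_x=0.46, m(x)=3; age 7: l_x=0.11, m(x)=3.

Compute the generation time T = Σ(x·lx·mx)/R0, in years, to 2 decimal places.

4.05

lx·mx: 0, 0, 2.67, 3.52, 3.2, 6, 1.38, 0.33 → R0 = 17.1
x·lx·mx: 0, 0, 5.34, 10.56, 12.8, 30, 8.28, 2.31 → Σ = 69.29
T = 69.29 / 17.1 = 4.052047… → 4.05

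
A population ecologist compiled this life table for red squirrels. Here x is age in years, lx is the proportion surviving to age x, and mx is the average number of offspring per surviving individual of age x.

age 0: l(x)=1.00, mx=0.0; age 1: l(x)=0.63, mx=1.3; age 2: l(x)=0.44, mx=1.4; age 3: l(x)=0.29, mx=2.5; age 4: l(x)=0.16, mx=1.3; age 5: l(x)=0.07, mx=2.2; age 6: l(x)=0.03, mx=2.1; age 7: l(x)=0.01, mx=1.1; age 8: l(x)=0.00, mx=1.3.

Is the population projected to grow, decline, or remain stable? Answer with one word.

growing

R0 = Σ lx·mx = 0 + 0.819 + 0.616 + 0.725 + 0.208 + 0.154 + 0.063 + 0.011 + 0 = 2.596
R0 > 1, so the population is growing.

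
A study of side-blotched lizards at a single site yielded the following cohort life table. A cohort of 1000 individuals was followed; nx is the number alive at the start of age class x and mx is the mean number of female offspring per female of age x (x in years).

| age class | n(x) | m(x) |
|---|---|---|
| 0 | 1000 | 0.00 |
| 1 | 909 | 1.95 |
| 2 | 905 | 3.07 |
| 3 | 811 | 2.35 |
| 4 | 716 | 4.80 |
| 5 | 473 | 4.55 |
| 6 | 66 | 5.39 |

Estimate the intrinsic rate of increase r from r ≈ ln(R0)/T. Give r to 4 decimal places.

0.7867

lx = nx/n0 = nx/1000: 1, 0.909, 0.905, 0.811, 0.716, 0.473, 0.066
R0 = Σ lx·mx = 0 + 1.77255 + 2.77835 + 1.90585 + 3.4368 + 2.15215 + 0.35574 = 12.40144
Σ x·lx·mx = 39.68919; T = 39.68919/12.40144 = 3.20037…
r ≈ ln(R0)/T = ln(12.40144)/3.20037… = 0.786726… → 0.7867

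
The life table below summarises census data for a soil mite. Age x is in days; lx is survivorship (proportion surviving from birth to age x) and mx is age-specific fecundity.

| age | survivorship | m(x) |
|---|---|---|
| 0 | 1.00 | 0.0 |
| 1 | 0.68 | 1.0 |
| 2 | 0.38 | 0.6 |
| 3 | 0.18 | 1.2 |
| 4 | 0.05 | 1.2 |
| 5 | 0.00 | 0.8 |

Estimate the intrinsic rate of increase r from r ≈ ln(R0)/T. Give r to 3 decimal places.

0.099

R0 = Σ lx·mx = 0 + 0.68 + 0.228 + 0.216 + 0.06 + 0 = 1.184
Σ x·lx·mx = 2.024; T = 2.024/1.184 = 1.70946…
r ≈ ln(R0)/T = ln(1.184)/1.70946… = 0.0988… → 0.099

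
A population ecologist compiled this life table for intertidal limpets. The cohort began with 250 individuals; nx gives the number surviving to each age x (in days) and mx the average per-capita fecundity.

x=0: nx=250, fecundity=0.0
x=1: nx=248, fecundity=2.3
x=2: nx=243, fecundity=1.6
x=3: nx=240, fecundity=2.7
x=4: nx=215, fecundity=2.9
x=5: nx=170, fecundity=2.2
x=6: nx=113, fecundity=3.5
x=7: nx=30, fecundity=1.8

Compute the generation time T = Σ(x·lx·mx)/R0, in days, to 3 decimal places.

lx = nx/n0 = nx/250: 1, 0.992, 0.972, 0.96, 0.86, 0.68, 0.452, 0.12
lx·mx: 0, 2.2816, 1.5552, 2.592, 2.494, 1.496, 1.582, 0.216 → R0 = 12.2168
x·lx·mx: 0, 2.2816, 3.1104, 7.776, 9.976, 7.48, 9.492, 1.512 → Σ = 41.628
T = 41.628 / 12.2168 = 3.407439… → 3.407

3.407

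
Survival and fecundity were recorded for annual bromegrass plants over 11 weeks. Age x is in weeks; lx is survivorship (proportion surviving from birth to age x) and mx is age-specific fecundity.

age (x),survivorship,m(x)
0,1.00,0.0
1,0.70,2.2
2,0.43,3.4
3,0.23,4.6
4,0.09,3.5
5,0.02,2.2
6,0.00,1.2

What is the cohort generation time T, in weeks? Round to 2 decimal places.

lx·mx: 0, 1.54, 1.462, 1.058, 0.315, 0.044, 0 → R0 = 4.419
x·lx·mx: 0, 1.54, 2.924, 3.174, 1.26, 0.22, 0 → Σ = 9.118
T = 9.118 / 4.419 = 2.063363… → 2.06

2.06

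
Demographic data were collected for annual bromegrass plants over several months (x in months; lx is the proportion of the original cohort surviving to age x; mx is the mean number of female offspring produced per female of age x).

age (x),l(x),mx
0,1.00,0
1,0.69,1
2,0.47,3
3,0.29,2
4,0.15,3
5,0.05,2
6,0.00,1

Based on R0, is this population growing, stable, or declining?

growing

R0 = Σ lx·mx = 0 + 0.69 + 1.41 + 0.58 + 0.45 + 0.1 + 0 = 3.23
R0 > 1, so the population is growing.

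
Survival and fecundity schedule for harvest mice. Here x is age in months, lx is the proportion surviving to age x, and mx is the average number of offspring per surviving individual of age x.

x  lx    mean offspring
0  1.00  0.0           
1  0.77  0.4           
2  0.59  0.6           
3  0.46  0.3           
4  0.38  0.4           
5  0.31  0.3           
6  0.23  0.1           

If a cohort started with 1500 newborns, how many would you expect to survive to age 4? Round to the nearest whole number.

Expected survivors = N0 · l_4 = 1500 × 0.38 = 570 → 570

570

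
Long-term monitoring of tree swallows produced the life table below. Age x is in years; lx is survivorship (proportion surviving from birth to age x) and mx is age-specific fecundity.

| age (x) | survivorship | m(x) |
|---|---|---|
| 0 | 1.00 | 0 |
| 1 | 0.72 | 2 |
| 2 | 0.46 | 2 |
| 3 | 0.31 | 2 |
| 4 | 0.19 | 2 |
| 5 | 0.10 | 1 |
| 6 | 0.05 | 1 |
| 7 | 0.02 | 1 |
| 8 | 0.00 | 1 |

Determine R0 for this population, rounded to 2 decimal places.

3.53

lx·mx by age: 0, 1.44, 0.92, 0.62, 0.38, 0.1, 0.05, 0.02, 0
R0 = Σ lx·mx = 3.53 → 3.53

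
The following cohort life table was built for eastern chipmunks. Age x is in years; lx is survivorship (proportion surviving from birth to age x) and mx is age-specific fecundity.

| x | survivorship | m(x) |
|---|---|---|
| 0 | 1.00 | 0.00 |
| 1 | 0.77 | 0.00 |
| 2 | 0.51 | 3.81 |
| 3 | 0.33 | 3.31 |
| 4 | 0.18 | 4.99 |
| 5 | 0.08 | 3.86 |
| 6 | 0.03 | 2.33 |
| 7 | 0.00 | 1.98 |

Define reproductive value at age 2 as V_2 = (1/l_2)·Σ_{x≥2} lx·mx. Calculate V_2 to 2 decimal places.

lx·mx for x ≥ 2: 1.9431, 1.0923, 0.8982, 0.3088, 0.0699, 0 → sum = 4.3123
V_2 = 4.3123 / l_2 = 4.3123 / 0.51 = 8.45549… → 8.46

8.46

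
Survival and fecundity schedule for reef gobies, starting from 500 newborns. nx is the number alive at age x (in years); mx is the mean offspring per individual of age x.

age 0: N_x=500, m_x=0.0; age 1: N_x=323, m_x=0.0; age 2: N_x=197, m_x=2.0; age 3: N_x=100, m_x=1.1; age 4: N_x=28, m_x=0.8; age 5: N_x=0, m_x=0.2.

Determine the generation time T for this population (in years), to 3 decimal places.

2.294

lx = nx/n0 = nx/500: 1, 0.646, 0.394, 0.2, 0.056, 0
lx·mx: 0, 0, 0.788, 0.22, 0.0448, 0 → R0 = 1.0528
x·lx·mx: 0, 0, 1.576, 0.66, 0.1792, 0 → Σ = 2.4152
T = 2.4152 / 1.0528 = 2.294073… → 2.294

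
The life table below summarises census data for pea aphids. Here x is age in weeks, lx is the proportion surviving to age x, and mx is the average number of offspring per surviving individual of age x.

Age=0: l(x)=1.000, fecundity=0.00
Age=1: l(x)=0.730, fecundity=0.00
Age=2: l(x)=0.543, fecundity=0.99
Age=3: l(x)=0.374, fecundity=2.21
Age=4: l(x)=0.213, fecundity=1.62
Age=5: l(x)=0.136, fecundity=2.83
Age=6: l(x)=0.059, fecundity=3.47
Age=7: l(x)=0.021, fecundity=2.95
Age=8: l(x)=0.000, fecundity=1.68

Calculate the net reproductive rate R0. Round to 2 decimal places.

2.36

lx·mx by age: 0, 0, 0.53757, 0.82654, 0.34506, 0.38488, 0.20473, 0.06195, 0
R0 = Σ lx·mx = 2.36073 → 2.36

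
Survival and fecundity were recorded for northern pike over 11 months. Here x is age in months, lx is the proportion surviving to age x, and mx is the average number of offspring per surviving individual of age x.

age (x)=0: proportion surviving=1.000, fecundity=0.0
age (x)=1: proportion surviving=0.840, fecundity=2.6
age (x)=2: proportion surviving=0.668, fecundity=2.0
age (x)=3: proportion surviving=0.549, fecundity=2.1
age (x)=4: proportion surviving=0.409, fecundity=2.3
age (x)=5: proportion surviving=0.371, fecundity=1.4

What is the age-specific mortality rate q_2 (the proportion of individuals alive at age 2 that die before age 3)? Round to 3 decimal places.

q_2 = (l_2 − l_3) / l_2 = (0.668 − 0.549) / 0.668
     = 0.119 / 0.668 = 0.178144… → 0.178

0.178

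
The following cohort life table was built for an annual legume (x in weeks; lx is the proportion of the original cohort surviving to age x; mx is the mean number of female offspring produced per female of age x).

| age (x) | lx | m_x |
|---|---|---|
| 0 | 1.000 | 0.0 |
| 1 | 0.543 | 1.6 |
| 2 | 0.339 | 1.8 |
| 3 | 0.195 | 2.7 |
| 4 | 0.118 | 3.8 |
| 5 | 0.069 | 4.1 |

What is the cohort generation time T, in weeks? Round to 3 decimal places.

lx·mx: 0, 0.8688, 0.6102, 0.5265, 0.4484, 0.2829 → R0 = 2.7368
x·lx·mx: 0, 0.8688, 1.2204, 1.5795, 1.7936, 1.4145 → Σ = 6.8768
T = 6.8768 / 2.7368 = 2.512716… → 2.513

2.513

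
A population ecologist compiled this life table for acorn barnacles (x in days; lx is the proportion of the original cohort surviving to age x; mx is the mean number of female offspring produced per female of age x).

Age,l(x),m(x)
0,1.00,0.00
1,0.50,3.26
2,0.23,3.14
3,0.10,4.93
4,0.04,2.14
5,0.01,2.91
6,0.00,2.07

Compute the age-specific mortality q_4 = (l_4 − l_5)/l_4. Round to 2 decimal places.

0.75

q_4 = (l_4 − l_5) / l_4 = (0.04 − 0.01) / 0.04
     = 0.03 / 0.04 = 0.75 → 0.75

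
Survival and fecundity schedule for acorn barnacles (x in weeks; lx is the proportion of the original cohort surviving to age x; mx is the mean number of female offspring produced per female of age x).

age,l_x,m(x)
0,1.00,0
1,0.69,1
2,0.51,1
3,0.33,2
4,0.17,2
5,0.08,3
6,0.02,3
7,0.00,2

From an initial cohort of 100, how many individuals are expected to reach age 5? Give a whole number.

8

Expected survivors = N0 · l_5 = 100 × 0.08 = 8 → 8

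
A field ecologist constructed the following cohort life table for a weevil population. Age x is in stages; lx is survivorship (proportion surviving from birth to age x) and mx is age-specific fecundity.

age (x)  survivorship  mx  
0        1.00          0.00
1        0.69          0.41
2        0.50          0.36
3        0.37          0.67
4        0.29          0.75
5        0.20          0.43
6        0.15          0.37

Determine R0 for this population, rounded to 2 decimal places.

1.07

lx·mx by age: 0, 0.2829, 0.18, 0.2479, 0.2175, 0.086, 0.0555
R0 = Σ lx·mx = 1.0698 → 1.07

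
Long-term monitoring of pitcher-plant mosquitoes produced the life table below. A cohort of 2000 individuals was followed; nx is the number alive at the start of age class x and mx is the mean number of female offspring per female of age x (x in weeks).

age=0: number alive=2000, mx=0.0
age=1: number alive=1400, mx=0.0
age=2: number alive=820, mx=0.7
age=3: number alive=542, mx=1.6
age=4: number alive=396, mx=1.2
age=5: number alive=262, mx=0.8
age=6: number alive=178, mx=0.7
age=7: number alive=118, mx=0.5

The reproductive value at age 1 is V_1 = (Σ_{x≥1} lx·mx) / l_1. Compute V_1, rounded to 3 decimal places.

lx = nx/n0 = nx/2000: 1, 0.7, 0.41, 0.271, 0.198, 0.131, 0.089, 0.059
lx·mx for x ≥ 1: 0, 0.287, 0.4336, 0.2376, 0.1048, 0.0623, 0.0295 → sum = 1.1548
V_1 = 1.1548 / l_1 = 1.1548 / 0.7 = 1.649714… → 1.650

1.650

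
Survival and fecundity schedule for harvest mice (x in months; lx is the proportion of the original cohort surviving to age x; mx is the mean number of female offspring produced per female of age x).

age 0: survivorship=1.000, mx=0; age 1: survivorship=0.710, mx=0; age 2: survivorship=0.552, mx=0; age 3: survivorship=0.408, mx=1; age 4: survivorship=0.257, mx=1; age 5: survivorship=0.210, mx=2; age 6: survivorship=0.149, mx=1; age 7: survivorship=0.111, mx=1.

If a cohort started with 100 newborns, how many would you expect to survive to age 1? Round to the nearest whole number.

71

Expected survivors = N0 · l_1 = 100 × 0.710 = 71 → 71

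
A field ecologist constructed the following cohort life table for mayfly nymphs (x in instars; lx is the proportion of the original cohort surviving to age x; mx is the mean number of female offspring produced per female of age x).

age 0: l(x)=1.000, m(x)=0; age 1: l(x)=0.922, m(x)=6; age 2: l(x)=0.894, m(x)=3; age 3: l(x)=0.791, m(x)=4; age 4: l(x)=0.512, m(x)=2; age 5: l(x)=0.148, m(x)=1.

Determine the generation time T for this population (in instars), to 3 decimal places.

lx·mx: 0, 5.532, 2.682, 3.164, 1.024, 0.148 → R0 = 12.55
x·lx·mx: 0, 5.532, 5.364, 9.492, 4.096, 0.74 → Σ = 25.224
T = 25.224 / 12.55 = 2.00988… → 2.010

2.010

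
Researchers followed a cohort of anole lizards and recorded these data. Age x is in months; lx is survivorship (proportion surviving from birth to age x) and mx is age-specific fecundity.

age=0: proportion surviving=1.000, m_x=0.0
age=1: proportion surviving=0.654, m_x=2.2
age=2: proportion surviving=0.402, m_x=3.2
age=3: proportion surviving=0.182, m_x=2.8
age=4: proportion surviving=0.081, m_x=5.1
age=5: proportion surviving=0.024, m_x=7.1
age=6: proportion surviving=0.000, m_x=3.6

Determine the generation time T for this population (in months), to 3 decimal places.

2.107

lx·mx: 0, 1.4388, 1.2864, 0.5096, 0.4131, 0.1704, 0 → R0 = 3.8183
x·lx·mx: 0, 1.4388, 2.5728, 1.5288, 1.6524, 0.852, 0 → Σ = 8.0448
T = 8.0448 / 3.8183 = 2.106906… → 2.107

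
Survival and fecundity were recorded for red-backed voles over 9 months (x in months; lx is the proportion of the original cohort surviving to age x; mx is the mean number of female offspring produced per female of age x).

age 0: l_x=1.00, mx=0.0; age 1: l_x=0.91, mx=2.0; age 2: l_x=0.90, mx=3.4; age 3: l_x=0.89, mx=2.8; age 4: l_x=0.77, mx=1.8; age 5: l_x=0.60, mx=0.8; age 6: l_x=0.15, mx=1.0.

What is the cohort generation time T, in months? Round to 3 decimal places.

lx·mx: 0, 1.82, 3.06, 2.492, 1.386, 0.48, 0.15 → R0 = 9.388
x·lx·mx: 0, 1.82, 6.12, 7.476, 5.544, 2.4, 0.9 → Σ = 24.26
T = 24.26 / 9.388 = 2.58415… → 2.584

2.584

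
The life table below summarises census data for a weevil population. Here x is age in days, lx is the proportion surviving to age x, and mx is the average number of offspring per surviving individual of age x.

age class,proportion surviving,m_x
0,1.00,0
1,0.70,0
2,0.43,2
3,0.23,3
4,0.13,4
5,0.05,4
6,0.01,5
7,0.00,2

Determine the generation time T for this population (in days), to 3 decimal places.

lx·mx: 0, 0, 0.86, 0.69, 0.52, 0.2, 0.05, 0 → R0 = 2.32
x·lx·mx: 0, 0, 1.72, 2.07, 2.08, 1, 0.3, 0 → Σ = 7.17
T = 7.17 / 2.32 = 3.090517… → 3.091

3.091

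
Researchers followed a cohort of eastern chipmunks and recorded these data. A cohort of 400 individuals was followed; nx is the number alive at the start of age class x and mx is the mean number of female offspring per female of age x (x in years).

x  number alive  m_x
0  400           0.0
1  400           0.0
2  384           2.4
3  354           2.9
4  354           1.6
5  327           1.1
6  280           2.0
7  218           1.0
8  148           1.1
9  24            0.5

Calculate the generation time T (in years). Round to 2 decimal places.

3.99

lx = nx/n0 = nx/400: 1, 1, 0.96, 0.885, 0.885, 0.8175, 0.7, 0.545, 0.37, 0.06
lx·mx: 0, 0, 2.304, 2.5665, 1.416, 0.89925, 1.4, 0.545, 0.407, 0.03 → R0 = 9.56775
x·lx·mx: 0, 0, 4.608, 7.6995, 5.664, 4.49625, 8.4, 3.815, 3.256, 0.27 → Σ = 38.20875
T = 38.20875 / 9.56775 = 3.993494… → 3.99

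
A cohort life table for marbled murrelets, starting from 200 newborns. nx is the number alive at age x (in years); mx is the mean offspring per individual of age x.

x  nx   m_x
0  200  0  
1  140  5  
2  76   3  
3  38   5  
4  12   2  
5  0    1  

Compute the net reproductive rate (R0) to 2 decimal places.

lx = nx/n0 = nx/200: 1, 0.7, 0.38, 0.19, 0.06, 0
lx·mx by age: 0, 3.5, 1.14, 0.95, 0.12, 0
R0 = Σ lx·mx = 5.71 → 5.71

5.71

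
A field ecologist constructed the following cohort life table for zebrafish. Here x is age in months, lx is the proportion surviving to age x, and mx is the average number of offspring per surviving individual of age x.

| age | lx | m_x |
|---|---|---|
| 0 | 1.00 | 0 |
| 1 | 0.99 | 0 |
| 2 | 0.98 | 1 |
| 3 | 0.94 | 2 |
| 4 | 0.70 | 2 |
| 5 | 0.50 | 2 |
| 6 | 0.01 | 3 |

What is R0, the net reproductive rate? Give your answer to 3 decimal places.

lx·mx by age: 0, 0, 0.98, 1.88, 1.4, 1, 0.03
R0 = Σ lx·mx = 5.29 → 5.290

5.290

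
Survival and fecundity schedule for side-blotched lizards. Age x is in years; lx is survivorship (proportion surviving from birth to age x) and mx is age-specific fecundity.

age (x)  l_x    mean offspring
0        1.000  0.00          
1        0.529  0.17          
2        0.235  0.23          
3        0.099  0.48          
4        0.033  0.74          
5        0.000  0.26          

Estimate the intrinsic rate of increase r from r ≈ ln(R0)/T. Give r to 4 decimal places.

R0 = Σ lx·mx = 0 + 0.08993 + 0.05405 + 0.04752 + 0.02442 + 0 = 0.21592
Σ x·lx·mx = 0.43827; T = 0.43827/0.21592 = 2.02978…
r ≈ ln(R0)/T = ln(0.21592)/2.02978… = -0.755179… → -0.7552

-0.7552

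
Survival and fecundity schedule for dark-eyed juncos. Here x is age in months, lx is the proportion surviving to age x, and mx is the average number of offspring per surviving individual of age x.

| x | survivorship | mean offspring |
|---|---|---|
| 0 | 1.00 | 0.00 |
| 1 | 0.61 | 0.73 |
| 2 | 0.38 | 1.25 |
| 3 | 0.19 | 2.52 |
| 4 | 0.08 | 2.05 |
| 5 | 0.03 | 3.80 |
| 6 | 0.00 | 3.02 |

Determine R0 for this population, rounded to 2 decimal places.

lx·mx by age: 0, 0.4453, 0.475, 0.4788, 0.164, 0.114, 0
R0 = Σ lx·mx = 1.6771 → 1.68

1.68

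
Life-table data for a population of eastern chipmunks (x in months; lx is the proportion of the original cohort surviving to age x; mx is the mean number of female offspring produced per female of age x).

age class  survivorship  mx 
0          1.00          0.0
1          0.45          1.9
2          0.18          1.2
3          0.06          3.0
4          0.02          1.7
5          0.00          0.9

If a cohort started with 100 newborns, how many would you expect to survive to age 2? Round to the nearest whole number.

Expected survivors = N0 · l_2 = 100 × 0.18 = 18 → 18

18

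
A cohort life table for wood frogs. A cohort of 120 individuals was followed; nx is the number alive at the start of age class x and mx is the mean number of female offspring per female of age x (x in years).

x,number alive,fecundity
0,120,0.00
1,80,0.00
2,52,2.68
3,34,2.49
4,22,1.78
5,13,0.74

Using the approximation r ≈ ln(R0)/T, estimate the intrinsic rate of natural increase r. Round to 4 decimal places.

0.3038

lx = nx/n0 = nx/120: 1, 0.66667…, 0.43333…, 0.28333…, 0.18333…, 0.10833…
R0 = Σ lx·mx = 0 + 0 + 1.16133… + 0.7055… + 0.32633… + 0.08017… = 2.273333…
Σ x·lx·mx = 6.145333…; T = 6.145333…/2.273333… = 2.70323…
r ≈ ln(R0)/T = ln(2.273333…)/2.70323… = 0.303803… → 0.3038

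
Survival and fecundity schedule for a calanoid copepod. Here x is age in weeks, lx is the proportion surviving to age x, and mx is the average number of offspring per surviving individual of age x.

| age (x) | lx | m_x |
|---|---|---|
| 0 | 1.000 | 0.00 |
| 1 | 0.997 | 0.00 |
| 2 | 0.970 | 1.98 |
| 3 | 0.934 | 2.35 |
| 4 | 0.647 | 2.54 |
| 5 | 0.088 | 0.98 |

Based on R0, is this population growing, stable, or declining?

growing

R0 = Σ lx·mx = 0 + 0 + 1.9206 + 2.1949 + 1.64338 + 0.08624 = 5.84512
R0 > 1, so the population is growing.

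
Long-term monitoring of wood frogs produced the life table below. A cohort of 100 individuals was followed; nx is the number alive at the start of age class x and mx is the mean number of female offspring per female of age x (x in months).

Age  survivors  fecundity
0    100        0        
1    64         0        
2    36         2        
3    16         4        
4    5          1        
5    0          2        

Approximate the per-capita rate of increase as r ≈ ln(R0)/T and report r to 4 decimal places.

lx = nx/n0 = nx/100: 1, 0.64, 0.36, 0.16, 0.05, 0
R0 = Σ lx·mx = 0 + 0 + 0.72 + 0.64 + 0.05 + 0 = 1.41
Σ x·lx·mx = 3.56; T = 3.56/1.41 = 2.52482…
r ≈ ln(R0)/T = ln(1.41)/2.52482… = 0.136085… → 0.1361

0.1361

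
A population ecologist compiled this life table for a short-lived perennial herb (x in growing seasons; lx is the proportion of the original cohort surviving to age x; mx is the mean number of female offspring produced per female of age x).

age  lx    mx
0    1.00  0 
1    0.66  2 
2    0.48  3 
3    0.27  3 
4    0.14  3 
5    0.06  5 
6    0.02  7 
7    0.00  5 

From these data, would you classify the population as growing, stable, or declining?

R0 = Σ lx·mx = 0 + 1.32 + 1.44 + 0.81 + 0.42 + 0.3 + 0.14 + 0 = 4.43
R0 > 1, so the population is growing.

growing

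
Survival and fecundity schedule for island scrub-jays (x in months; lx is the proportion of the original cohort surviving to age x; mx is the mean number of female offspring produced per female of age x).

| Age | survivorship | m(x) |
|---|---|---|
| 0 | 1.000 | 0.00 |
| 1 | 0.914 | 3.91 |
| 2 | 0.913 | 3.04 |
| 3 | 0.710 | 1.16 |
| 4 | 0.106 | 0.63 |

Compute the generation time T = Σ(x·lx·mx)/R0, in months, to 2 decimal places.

lx·mx: 0, 3.57374, 2.77552, 0.8236, 0.06678 → R0 = 7.23964
x·lx·mx: 0, 3.57374, 5.55104, 2.4708, 0.26712 → Σ = 11.8627
T = 11.8627 / 7.23964 = 1.638576… → 1.64

1.64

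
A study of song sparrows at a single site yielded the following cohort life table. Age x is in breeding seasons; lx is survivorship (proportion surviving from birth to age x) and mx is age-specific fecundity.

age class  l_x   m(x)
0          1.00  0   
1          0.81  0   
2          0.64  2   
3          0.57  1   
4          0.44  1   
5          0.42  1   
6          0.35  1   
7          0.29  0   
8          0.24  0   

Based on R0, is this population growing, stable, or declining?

growing

R0 = Σ lx·mx = 0 + 0 + 1.28 + 0.57 + 0.44 + 0.42 + 0.35 + 0 + 0 = 3.06
R0 > 1, so the population is growing.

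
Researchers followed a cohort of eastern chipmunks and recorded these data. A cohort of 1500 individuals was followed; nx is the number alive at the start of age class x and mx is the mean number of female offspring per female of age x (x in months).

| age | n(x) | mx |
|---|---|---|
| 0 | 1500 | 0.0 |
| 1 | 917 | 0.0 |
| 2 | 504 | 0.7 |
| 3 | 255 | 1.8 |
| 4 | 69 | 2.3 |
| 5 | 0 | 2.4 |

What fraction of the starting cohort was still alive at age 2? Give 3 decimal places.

l_2 = n_2/n_0 = 504/1500 = 0.336 → 0.336

0.336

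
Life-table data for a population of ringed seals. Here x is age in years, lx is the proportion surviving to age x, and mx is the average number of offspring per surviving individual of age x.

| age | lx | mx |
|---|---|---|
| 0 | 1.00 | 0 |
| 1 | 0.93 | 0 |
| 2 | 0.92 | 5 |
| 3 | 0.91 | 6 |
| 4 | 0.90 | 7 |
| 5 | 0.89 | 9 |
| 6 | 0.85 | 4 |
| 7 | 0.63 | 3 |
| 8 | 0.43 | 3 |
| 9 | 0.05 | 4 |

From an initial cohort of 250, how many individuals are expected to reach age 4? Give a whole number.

225

Expected survivors = N0 · l_4 = 250 × 0.90 = 225 → 225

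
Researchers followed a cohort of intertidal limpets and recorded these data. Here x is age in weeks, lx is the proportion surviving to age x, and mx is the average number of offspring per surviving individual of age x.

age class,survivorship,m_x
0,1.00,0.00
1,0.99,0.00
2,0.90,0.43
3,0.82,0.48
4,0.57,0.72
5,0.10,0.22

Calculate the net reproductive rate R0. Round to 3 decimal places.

lx·mx by age: 0, 0, 0.387, 0.3936, 0.4104, 0.022
R0 = Σ lx·mx = 1.213 → 1.213

1.213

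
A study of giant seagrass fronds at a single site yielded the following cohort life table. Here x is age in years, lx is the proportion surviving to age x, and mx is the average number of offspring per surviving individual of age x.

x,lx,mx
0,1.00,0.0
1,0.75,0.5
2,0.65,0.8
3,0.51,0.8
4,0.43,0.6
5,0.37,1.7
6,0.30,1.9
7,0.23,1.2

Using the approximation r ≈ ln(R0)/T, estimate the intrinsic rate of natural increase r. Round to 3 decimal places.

0.277

R0 = Σ lx·mx = 0 + 0.375 + 0.52 + 0.408 + 0.258 + 0.629 + 0.57 + 0.276 = 3.036
Σ x·lx·mx = 12.168; T = 12.168/3.036 = 4.00791…
r ≈ ln(R0)/T = ln(3.036)/4.00791… = 0.27709… → 0.277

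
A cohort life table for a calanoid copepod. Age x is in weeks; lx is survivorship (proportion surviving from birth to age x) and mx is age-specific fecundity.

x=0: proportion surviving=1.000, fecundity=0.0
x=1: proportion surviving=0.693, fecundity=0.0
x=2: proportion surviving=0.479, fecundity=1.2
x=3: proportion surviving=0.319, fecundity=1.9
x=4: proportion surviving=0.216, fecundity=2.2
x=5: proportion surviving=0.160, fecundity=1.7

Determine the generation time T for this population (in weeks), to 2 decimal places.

3.23

lx·mx: 0, 0, 0.5748, 0.6061, 0.4752, 0.272 → R0 = 1.9281
x·lx·mx: 0, 0, 1.1496, 1.8183, 1.9008, 1.36 → Σ = 6.2287
T = 6.2287 / 1.9281 = 3.230486… → 3.23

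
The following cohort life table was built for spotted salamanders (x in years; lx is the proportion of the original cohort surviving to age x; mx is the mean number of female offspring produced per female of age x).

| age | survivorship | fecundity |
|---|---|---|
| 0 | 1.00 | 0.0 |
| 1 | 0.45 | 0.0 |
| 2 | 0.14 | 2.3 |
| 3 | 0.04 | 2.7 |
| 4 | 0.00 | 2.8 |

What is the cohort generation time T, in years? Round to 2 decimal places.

lx·mx: 0, 0, 0.322, 0.108, 0 → R0 = 0.43
x·lx·mx: 0, 0, 0.644, 0.324, 0 → Σ = 0.968
T = 0.968 / 0.43 = 2.251163… → 2.25

2.25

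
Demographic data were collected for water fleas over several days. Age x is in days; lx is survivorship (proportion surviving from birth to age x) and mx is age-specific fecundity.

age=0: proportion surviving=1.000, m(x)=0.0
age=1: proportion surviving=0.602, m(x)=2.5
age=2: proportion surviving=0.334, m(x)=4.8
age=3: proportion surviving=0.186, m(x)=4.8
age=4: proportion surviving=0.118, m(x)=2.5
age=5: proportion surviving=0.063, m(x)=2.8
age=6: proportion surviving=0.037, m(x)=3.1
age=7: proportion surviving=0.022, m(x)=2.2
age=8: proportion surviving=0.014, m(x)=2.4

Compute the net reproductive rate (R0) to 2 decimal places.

lx·mx by age: 0, 1.505, 1.6032, 0.8928, 0.295, 0.1764, 0.1147, 0.0484, 0.0336
R0 = Σ lx·mx = 4.6691 → 4.67

4.67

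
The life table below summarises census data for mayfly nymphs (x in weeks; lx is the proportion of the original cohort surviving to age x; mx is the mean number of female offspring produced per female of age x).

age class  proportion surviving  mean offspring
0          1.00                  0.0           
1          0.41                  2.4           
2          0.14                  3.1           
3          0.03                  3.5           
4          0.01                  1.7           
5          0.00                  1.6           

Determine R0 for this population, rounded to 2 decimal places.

lx·mx by age: 0, 0.984, 0.434, 0.105, 0.017, 0
R0 = Σ lx·mx = 1.54 → 1.54

1.54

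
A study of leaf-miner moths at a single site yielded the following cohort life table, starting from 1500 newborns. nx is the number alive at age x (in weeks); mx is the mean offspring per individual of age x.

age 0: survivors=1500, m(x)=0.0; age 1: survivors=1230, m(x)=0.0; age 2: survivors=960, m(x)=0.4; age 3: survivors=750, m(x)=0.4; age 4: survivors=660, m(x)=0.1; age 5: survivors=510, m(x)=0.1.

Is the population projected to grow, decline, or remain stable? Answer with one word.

lx = nx/n0 = nx/1500: 1, 0.82, 0.64, 0.5, 0.44, 0.34
R0 = Σ lx·mx = 0 + 0 + 0.256 + 0.2 + 0.044 + 0.034 = 0.534
R0 < 1, so the population is declining.

declining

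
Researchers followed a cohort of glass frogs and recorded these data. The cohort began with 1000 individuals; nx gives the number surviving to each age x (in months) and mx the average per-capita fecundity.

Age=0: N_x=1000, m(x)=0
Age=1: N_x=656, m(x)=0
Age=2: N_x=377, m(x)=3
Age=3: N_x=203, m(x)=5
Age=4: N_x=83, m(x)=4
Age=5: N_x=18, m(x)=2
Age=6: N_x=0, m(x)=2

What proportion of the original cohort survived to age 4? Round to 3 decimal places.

0.083

l_4 = n_4/n_0 = 83/1000 = 0.083 → 0.083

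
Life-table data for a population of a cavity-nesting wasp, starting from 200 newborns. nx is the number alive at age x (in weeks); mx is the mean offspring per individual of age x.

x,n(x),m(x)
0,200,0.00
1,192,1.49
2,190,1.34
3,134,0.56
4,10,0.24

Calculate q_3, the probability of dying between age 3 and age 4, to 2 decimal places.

0.93

lx = nx/n0 = nx/200: 1, 0.96, 0.95, 0.67, 0.05
q_3 = (l_3 − l_4) / l_3 = (0.67 − 0.05) / 0.67
     = 0.62 / 0.67 = 0.925373… → 0.93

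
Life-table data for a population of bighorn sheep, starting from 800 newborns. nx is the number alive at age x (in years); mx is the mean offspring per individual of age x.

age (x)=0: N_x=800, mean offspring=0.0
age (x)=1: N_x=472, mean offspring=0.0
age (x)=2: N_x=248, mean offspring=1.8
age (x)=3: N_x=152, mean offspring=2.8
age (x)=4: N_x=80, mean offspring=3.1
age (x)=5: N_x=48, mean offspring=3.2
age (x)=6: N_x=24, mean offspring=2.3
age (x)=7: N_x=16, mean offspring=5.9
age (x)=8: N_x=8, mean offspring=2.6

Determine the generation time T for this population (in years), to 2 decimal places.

3.52

lx = nx/n0 = nx/800: 1, 0.59, 0.31, 0.19, 0.1, 0.06, 0.03, 0.02, 0.01
lx·mx: 0, 0, 0.558, 0.532, 0.31, 0.192, 0.069, 0.118, 0.026 → R0 = 1.805
x·lx·mx: 0, 0, 1.116, 1.596, 1.24, 0.96, 0.414, 0.826, 0.208 → Σ = 6.36
T = 6.36 / 1.805 = 3.523546… → 3.52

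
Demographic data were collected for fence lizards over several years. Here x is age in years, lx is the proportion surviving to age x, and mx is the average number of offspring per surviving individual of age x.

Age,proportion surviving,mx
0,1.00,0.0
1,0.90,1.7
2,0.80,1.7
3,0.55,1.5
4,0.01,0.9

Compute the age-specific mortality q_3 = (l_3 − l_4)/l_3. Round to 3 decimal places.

0.982

q_3 = (l_3 − l_4) / l_3 = (0.55 − 0.01) / 0.55
     = 0.54 / 0.55 = 0.981818… → 0.982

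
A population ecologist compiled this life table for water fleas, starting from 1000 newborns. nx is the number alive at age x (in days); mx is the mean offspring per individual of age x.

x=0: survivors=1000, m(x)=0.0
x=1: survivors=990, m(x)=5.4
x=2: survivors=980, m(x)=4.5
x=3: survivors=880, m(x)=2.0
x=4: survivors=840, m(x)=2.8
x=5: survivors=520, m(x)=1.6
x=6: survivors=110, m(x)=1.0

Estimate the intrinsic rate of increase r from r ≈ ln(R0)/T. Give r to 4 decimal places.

1.1854

lx = nx/n0 = nx/1000: 1, 0.99, 0.98, 0.88, 0.84, 0.52, 0.11
R0 = Σ lx·mx = 0 + 5.346 + 4.41 + 1.76 + 2.352 + 0.832 + 0.11 = 14.81
Σ x·lx·mx = 33.674; T = 33.674/14.81 = 2.27373…
r ≈ ln(R0)/T = ln(14.81)/2.27373… = 1.185408… → 1.1854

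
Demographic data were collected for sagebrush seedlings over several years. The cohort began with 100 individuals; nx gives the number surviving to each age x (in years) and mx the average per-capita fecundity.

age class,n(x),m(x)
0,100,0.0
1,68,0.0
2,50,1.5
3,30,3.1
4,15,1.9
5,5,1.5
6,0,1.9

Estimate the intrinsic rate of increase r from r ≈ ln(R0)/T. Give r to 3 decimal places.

lx = nx/n0 = nx/100: 1, 0.68, 0.5, 0.3, 0.15, 0.05, 0
R0 = Σ lx·mx = 0 + 0 + 0.75 + 0.93 + 0.285 + 0.075 + 0 = 2.04
Σ x·lx·mx = 5.805; T = 5.805/2.04 = 2.84559…
r ≈ ln(R0)/T = ln(2.04)/2.84559… = 0.25055… → 0.251

0.251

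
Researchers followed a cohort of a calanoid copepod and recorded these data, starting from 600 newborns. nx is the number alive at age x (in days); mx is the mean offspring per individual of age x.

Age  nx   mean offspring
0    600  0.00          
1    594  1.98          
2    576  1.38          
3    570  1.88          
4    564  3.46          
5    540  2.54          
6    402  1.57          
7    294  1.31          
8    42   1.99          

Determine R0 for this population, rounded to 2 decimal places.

12.44

lx = nx/n0 = nx/600: 1, 0.99, 0.96, 0.95, 0.94, 0.9, 0.67, 0.49, 0.07
lx·mx by age: 0, 1.9602, 1.3248, 1.786, 3.2524, 2.286, 1.0519, 0.6419, 0.1393
R0 = Σ lx·mx = 12.4425 → 12.44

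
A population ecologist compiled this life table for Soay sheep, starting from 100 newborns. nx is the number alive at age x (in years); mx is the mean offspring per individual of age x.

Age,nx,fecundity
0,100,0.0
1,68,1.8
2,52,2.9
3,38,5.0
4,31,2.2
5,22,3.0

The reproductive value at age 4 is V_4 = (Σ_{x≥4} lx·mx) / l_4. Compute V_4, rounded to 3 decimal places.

lx = nx/n0 = nx/100: 1, 0.68, 0.52, 0.38, 0.31, 0.22
lx·mx for x ≥ 4: 0.682, 0.66 → sum = 1.342
V_4 = 1.342 / l_4 = 1.342 / 0.31 = 4.329032… → 4.329

4.329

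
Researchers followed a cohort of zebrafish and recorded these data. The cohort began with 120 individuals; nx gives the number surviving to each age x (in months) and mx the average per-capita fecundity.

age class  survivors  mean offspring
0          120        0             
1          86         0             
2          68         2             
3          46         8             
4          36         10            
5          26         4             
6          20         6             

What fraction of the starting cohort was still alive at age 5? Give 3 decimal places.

l_5 = n_5/n_0 = 26/120 = 0.216667… → 0.217

0.217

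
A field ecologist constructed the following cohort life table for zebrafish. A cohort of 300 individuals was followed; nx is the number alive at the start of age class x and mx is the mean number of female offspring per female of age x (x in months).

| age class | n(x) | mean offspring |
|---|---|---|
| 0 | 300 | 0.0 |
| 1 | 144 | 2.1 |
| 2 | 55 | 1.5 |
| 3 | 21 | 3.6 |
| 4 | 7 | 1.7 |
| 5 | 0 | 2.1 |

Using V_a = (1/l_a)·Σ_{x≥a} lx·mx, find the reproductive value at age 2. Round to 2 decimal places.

3.09

lx = nx/n0 = nx/300: 1, 0.48, 0.18333…, 0.07, 0.02333…, 0
lx·mx for x ≥ 2: 0.275…, 0.252, 0.039667…, 0 → sum = 0.566667…
V_2 = 0.566667… / l_2 = 0.566667… / 0.183333… = 3.090909… → 3.09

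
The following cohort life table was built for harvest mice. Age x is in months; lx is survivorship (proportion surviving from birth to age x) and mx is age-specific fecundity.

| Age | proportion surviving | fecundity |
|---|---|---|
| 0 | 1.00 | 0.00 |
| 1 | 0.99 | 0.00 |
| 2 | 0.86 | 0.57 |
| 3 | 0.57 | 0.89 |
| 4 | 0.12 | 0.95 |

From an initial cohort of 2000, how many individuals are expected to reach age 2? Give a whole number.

Expected survivors = N0 · l_2 = 2000 × 0.86 = 1720 → 1720

1720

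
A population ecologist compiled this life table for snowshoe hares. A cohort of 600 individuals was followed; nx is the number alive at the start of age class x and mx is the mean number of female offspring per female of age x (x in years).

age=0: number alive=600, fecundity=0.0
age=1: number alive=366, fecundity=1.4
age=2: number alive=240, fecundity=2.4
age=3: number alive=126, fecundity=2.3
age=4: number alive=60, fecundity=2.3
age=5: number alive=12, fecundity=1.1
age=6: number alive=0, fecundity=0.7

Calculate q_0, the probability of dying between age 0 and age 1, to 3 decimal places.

lx = nx/n0 = nx/600: 1, 0.61, 0.4, 0.21, 0.1, 0.02, 0
q_0 = (l_0 − l_1) / l_0 = (1 − 0.61) / 1
     = 0.39 / 1 = 0.39 → 0.390

0.390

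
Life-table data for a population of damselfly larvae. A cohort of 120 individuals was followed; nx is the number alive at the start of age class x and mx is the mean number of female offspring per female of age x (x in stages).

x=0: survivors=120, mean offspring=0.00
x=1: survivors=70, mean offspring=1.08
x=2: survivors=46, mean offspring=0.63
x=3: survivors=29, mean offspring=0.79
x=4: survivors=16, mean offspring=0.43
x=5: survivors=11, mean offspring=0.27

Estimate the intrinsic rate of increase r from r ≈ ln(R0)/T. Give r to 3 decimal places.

0.076

lx = nx/n0 = nx/120: 1, 0.58333…, 0.38333…, 0.24167…, 0.13333…, 0.09167…
R0 = Σ lx·mx = 0 + 0.63… + 0.2415… + 0.19092… + 0.05733… + 0.02475… = 1.1445…
Σ x·lx·mx = 2.038833…; T = 2.038833…/1.1445… = 1.78142…
r ≈ ln(R0)/T = ln(1.1445…)/1.78142… = 0.07576… → 0.076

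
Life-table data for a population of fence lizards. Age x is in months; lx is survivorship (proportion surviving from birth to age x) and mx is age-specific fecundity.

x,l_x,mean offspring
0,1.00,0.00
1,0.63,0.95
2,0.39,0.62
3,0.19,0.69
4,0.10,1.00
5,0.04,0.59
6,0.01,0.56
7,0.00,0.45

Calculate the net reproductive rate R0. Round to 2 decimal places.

lx·mx by age: 0, 0.5985, 0.2418, 0.1311, 0.1, 0.0236, 0.0056, 0
R0 = Σ lx·mx = 1.1006 → 1.10

1.10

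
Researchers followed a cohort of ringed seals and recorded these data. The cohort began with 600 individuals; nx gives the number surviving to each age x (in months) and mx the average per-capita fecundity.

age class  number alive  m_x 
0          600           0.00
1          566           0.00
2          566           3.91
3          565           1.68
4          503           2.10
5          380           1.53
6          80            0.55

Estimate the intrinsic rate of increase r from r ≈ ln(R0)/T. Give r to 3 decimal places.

0.690

lx = nx/n0 = nx/600: 1, 0.94333…, 0.94333…, 0.94167…, 0.83833…, 0.63333…, 0.13333…
R0 = Σ lx·mx = 0 + 0 + 3.68843… + 1.582… + 1.7605… + 0.969… + 0.07333… = 8.073267…
Σ x·lx·mx = 24.449867…; T = 24.449867…/8.073267… = 3.0285…
r ≈ ln(R0)/T = ln(8.073267…)/3.0285… = 0.68964… → 0.690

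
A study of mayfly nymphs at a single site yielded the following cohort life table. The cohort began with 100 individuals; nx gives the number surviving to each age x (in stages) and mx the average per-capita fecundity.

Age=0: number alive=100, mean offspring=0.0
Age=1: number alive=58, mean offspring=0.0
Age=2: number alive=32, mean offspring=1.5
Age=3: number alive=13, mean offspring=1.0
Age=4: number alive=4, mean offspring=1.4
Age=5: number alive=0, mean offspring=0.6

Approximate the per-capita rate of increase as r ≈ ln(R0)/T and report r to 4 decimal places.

lx = nx/n0 = nx/100: 1, 0.58, 0.32, 0.13, 0.04, 0
R0 = Σ lx·mx = 0 + 0 + 0.48 + 0.13 + 0.056 + 0 = 0.666
Σ x·lx·mx = 1.574; T = 1.574/0.666 = 2.36336…
r ≈ ln(R0)/T = ln(0.666)/2.36336… = -0.171986… → -0.1720

-0.1720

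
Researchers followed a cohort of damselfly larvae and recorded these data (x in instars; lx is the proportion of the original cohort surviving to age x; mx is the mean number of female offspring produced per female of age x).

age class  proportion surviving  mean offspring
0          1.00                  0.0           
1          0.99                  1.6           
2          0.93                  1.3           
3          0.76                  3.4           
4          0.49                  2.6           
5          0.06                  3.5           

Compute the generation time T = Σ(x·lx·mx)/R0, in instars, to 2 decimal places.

2.61

lx·mx: 0, 1.584, 1.209, 2.584, 1.274, 0.21 → R0 = 6.861
x·lx·mx: 0, 1.584, 2.418, 7.752, 5.096, 1.05 → Σ = 17.9
T = 17.9 / 6.861 = 2.608949… → 2.61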